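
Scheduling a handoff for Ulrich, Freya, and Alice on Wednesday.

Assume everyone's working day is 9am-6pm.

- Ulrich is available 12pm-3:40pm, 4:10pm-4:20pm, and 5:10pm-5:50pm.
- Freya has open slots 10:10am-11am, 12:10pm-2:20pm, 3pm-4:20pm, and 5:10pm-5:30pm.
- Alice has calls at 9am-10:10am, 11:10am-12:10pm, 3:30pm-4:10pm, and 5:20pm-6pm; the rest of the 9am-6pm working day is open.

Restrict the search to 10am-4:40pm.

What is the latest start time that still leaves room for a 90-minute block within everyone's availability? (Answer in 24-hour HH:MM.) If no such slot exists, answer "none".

Alice free within 09:00–18:00: 10:10–11:10, 12:10–15:30, 16:10–17:20.
Ulrich ∩ Freya: 12:10–14:20, 15:00–15:40, 16:10–16:20, 17:10–17:30.
Ulrich ∩ Freya ∩ Alice: 12:10–14:20, 15:00–15:30, 16:10–16:20, 17:10–17:20.
Restricted to 10:00–16:40: 12:10–14:20, 15:00–15:30, 16:10–16:20.
Windows ≥ 90 min: 12:10–14:20.
Latest start in the last window 12:10–14:20 is 14:20 − 90 min = 12:50.

12:50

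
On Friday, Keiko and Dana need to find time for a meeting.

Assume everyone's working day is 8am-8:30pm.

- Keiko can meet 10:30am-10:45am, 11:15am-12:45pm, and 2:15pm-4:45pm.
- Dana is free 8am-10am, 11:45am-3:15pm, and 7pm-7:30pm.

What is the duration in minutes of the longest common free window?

Keiko ∩ Dana: 11:45–12:45, 14:15–15:15.
Common window lengths: 60, 60 min; longest is 60.

60 minutes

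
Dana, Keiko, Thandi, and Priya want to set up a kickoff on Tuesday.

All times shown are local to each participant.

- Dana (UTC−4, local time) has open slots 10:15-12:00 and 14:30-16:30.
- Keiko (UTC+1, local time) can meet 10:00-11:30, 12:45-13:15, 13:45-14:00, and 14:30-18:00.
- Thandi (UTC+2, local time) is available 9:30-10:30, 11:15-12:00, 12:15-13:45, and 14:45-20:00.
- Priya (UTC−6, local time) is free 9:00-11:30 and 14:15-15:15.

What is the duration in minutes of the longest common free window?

Dana → UTC: 14:15–16:00, 18:30–20:30.
Keiko → UTC: 09:00–10:30, 11:45–12:15, 12:45–13:00, 13:30–17:00.
Thandi → UTC: 07:30–08:30, 09:15–10:00, 10:15–11:45, 12:45–18:00.
Priya → UTC: 15:00–17:30, 20:15–21:15.
Dana ∩ Keiko: 14:15–16:00.
Dana ∩ Keiko ∩ Thandi: 14:15–16:00.
Dana ∩ Keiko ∩ Thandi ∩ Priya: 15:00–16:00.
Single common window of 60 minutes.

60 minutes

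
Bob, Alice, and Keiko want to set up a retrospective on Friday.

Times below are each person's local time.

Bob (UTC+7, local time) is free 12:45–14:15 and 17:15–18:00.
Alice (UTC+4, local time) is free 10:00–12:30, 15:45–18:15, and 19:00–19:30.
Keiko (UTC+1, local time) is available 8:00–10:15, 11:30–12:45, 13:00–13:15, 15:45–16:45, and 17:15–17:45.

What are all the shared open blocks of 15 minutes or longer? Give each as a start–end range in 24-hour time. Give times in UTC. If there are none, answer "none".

Bob → UTC: 05:45–07:15, 10:15–11:00.
Alice → UTC: 06:00–08:30, 11:45–14:15, 15:00–15:30.
Keiko → UTC: 07:00–09:15, 10:30–11:45, 12:00–12:15, 14:45–15:45, 16:15–16:45.
Bob ∩ Alice: 06:00–07:15.
Bob ∩ Alice ∩ Keiko: 07:00–07:15.
Windows ≥ 15 min: 07:00–07:15.

07:00–07:15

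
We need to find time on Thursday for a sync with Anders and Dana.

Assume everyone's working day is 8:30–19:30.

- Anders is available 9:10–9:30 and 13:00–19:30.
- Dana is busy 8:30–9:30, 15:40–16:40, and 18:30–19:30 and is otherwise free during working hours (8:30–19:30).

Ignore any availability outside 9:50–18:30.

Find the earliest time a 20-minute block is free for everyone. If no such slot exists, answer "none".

13:00

Dana free within 08:30–19:30: 09:30–15:40, 16:40–18:30.
Anders ∩ Dana: 13:00–15:40, 16:40–18:30.
Restricted to 09:50–18:30: 13:00–15:40, 16:40–18:30.
Windows ≥ 20 min: 13:00–15:40, 16:40–18:30.
Earliest such window starts at 13:00.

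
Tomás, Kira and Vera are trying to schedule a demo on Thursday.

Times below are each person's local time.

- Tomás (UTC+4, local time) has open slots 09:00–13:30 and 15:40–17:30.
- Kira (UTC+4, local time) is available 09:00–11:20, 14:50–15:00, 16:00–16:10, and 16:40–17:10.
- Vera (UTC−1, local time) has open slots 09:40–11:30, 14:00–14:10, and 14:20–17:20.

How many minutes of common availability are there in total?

10 minutes

Tomás → UTC: 05:00–09:30, 11:40–13:30.
Kira → UTC: 05:00–07:20, 10:50–11:00, 12:00–12:10, 12:40–13:10.
Vera → UTC: 10:40–12:30, 15:00–15:10, 15:20–18:20.
Tomás ∩ Kira: 05:00–07:20, 12:00–12:10, 12:40–13:10.
Tomás ∩ Kira ∩ Vera: 12:00–12:10.
Total common minutes: 10.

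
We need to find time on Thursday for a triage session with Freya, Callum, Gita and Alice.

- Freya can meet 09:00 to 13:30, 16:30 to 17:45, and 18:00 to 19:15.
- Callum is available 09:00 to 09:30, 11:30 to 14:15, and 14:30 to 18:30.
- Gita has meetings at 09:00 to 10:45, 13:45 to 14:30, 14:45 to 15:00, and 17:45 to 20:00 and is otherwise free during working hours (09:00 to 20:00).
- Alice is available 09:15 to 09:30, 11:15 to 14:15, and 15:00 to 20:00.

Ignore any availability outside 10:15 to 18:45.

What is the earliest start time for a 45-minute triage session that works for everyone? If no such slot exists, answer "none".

Gita free within 09:00–20:00: 10:45–13:45, 14:30–14:45, 15:00–17:45.
Freya ∩ Callum: 09:00–09:30, 11:30–13:30, 16:30–17:45, 18:00–18:30.
Freya ∩ Callum ∩ Gita: 11:30–13:30, 16:30–17:45.
Freya ∩ Callum ∩ Gita ∩ Alice: 11:30–13:30, 16:30–17:45.
Restricted to 10:15–18:45: 11:30–13:30, 16:30–17:45.
Windows ≥ 45 min: 11:30–13:30, 16:30–17:45.
Earliest such window starts at 11:30.

11:30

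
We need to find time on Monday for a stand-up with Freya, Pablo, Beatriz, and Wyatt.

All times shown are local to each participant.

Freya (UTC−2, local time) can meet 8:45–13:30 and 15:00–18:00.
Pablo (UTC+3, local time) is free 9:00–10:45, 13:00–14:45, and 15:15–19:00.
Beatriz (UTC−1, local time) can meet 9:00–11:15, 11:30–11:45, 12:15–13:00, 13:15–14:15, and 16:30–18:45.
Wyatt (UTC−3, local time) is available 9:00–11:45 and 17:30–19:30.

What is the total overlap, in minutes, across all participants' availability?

90 minutes

Freya → UTC: 10:45–15:30, 17:00–20:00.
Pablo → UTC: 06:00–07:45, 10:00–11:45, 12:15–16:00.
Beatriz → UTC: 10:00–12:15, 12:30–12:45, 13:15–14:00, 14:15–15:15, 17:30–19:45.
Wyatt → UTC: 12:00–14:45, 20:30–22:30.
Freya ∩ Pablo: 10:45–11:45, 12:15–15:30.
Freya ∩ Pablo ∩ Beatriz: 10:45–11:45, 12:30–12:45, 13:15–14:00, 14:15–15:15.
Freya ∩ Pablo ∩ Beatriz ∩ Wyatt: 12:30–12:45, 13:15–14:00, 14:15–14:45.
Total common minutes: 15 + 45 + 30 = 90.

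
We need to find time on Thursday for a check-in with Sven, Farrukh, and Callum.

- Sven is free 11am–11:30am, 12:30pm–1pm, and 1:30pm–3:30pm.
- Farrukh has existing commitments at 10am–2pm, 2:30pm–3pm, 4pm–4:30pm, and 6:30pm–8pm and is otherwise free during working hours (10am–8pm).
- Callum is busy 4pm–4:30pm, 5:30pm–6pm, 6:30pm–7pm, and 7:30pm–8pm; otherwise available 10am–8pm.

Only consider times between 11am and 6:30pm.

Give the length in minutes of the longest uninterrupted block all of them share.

Farrukh free within 10:00–20:00: 14:00–14:30, 15:00–16:00, 16:30–18:30.
Callum free within 10:00–20:00: 10:00–16:00, 16:30–17:30, 18:00–18:30, 19:00–19:30.
Sven ∩ Farrukh: 14:00–14:30, 15:00–15:30.
Sven ∩ Farrukh ∩ Callum: 14:00–14:30, 15:00–15:30.
Restricted to 11:00–18:30: 14:00–14:30, 15:00–15:30.
Common window lengths: 30, 30 min; longest is 30.

30 minutes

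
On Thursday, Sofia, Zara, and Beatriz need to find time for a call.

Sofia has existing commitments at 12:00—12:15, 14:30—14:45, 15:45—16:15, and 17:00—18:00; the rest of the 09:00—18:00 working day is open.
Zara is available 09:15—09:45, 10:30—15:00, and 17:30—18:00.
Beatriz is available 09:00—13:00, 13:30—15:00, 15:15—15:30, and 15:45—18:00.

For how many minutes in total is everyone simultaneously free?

Sofia free within 09:00–18:00: 09:00–12:00, 12:15–14:30, 14:45–15:45, 16:15–17:00.
Sofia ∩ Zara: 09:15–09:45, 10:30–12:00, 12:15–14:30, 14:45–15:00.
Sofia ∩ Zara ∩ Beatriz: 09:15–09:45, 10:30–12:00, 12:15–13:00, 13:30–14:30, 14:45–15:00.
Total common minutes: 30 + 90 + 45 + 60 + 15 = 240.

240 minutes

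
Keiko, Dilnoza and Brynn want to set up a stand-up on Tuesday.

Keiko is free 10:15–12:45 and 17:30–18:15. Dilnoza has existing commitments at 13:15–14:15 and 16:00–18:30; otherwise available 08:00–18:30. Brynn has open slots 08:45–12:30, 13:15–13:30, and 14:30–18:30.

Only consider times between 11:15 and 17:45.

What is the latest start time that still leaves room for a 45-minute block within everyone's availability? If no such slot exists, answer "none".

11:45

Dilnoza free within 08:00–18:30: 08:00–13:15, 14:15–16:00.
Keiko ∩ Dilnoza: 10:15–12:45.
Keiko ∩ Dilnoza ∩ Brynn: 10:15–12:30.
Restricted to 11:15–17:45: 11:15–12:30.
Windows ≥ 45 min: 11:15–12:30.
Latest start in the last window 11:15–12:30 is 12:30 − 45 min = 11:45.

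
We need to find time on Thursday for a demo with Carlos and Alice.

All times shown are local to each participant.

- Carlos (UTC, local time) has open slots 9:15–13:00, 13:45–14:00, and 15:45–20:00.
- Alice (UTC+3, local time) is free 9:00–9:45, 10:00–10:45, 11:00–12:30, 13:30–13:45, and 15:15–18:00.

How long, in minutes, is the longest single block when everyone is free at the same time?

45 minutes

Carlos → UTC: 09:15–13:00, 13:45–14:00, 15:45–20:00.
Alice → UTC: 06:00–06:45, 07:00–07:45, 08:00–09:30, 10:30–10:45, 12:15–15:00.
Carlos ∩ Alice: 09:15–09:30, 10:30–10:45, 12:15–13:00, 13:45–14:00.
Common window lengths: 15, 15, 45, 15 min; longest is 45.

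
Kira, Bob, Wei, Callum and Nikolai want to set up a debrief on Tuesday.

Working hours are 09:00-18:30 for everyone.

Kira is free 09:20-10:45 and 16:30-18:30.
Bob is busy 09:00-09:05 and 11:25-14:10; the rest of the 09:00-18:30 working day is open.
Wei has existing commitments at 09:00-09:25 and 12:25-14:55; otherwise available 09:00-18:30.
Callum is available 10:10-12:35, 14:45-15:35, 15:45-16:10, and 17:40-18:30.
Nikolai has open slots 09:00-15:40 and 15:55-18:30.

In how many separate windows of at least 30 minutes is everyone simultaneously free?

2

Bob free within 09:00–18:30: 09:05–11:25, 14:10–18:30.
Wei free within 09:00–18:30: 09:25–12:25, 14:55–18:30.
Kira ∩ Bob: 09:20–10:45, 16:30–18:30.
Kira ∩ Bob ∩ Wei: 09:25–10:45, 16:30–18:30.
Kira ∩ Bob ∩ Wei ∩ Callum: 10:10–10:45, 17:40–18:30.
Kira ∩ Bob ∩ Wei ∩ Callum ∩ Nikolai: 10:10–10:45, 17:40–18:30.
Windows ≥ 30 min: 10:10–10:45, 17:40–18:30.
That's 2 windows.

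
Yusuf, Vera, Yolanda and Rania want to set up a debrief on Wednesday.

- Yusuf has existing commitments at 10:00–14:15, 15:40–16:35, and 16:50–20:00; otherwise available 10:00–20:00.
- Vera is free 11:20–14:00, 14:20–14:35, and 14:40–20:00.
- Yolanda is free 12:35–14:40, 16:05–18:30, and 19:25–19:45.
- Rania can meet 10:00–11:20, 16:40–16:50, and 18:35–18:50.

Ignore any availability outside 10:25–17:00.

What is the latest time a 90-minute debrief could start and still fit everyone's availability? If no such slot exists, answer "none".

Yusuf free within 10:00–20:00: 14:15–15:40, 16:35–16:50.
Yusuf ∩ Vera: 14:20–14:35, 14:40–15:40, 16:35–16:50.
Yusuf ∩ Vera ∩ Yolanda: 14:20–14:35, 16:35–16:50.
Yusuf ∩ Vera ∩ Yolanda ∩ Rania: 16:40–16:50.
Restricted to 10:25–17:00: 16:40–16:50.
Windows ≥ 90 min: (none).

none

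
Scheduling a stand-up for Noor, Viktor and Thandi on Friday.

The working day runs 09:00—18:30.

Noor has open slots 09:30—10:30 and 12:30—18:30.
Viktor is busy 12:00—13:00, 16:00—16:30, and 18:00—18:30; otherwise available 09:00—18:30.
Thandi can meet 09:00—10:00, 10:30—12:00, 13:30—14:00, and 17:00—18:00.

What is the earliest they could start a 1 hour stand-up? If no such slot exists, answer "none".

Viktor free within 09:00–18:30: 09:00–12:00, 13:00–16:00, 16:30–18:00.
Noor ∩ Viktor: 09:30–10:30, 13:00–16:00, 16:30–18:00.
Noor ∩ Viktor ∩ Thandi: 09:30–10:00, 13:30–14:00, 17:00–18:00.
Windows ≥ 60 min: 17:00–18:00.
Earliest such window starts at 17:00.

17:00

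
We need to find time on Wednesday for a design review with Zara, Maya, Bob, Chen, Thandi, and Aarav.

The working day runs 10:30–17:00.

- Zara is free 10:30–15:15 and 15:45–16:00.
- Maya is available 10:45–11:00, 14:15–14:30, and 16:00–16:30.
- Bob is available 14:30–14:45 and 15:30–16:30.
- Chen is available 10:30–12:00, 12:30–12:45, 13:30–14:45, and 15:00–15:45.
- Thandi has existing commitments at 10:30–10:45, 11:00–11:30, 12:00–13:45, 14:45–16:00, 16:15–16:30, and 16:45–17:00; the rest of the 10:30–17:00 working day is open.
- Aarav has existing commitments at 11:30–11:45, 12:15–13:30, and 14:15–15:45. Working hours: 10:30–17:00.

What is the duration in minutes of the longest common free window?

Thandi free within 10:30–17:00: 10:45–11:00, 11:30–12:00, 13:45–14:45, 16:00–16:15, 16:30–16:45.
Aarav free within 10:30–17:00: 10:30–11:30, 11:45–12:15, 13:30–14:15, 15:45–17:00.
Zara ∩ Maya: 10:45–11:00, 14:15–14:30.
Zara ∩ Maya ∩ Bob: (none).
Zara ∩ Maya ∩ Bob ∩ Chen: (none).
Zara ∩ Maya ∩ Bob ∩ Chen ∩ Thandi: (none).
Zara ∩ Maya ∩ Bob ∩ Chen ∩ Thandi ∩ Aarav: (none).
No common window.

0 minutes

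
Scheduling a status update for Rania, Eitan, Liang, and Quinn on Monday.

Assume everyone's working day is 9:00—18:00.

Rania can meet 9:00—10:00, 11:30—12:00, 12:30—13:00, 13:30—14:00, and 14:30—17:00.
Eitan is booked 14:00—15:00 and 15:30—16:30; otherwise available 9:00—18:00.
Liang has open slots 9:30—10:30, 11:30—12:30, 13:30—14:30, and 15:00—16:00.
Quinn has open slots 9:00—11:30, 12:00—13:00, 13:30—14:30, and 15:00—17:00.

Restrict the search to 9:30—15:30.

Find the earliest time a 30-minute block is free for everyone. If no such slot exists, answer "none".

Eitan free within 09:00–18:00: 09:00–14:00, 15:00–15:30, 16:30–18:00.
Rania ∩ Eitan: 09:00–10:00, 11:30–12:00, 12:30–13:00, 13:30–14:00, 15:00–15:30, 16:30–17:00.
Rania ∩ Eitan ∩ Liang: 09:30–10:00, 11:30–12:00, 13:30–14:00, 15:00–15:30.
Rania ∩ Eitan ∩ Liang ∩ Quinn: 09:30–10:00, 13:30–14:00, 15:00–15:30.
Restricted to 09:30–15:30: 09:30–10:00, 13:30–14:00, 15:00–15:30.
Windows ≥ 30 min: 09:30–10:00, 13:30–14:00, 15:00–15:30.
Earliest such window starts at 09:30.

09:30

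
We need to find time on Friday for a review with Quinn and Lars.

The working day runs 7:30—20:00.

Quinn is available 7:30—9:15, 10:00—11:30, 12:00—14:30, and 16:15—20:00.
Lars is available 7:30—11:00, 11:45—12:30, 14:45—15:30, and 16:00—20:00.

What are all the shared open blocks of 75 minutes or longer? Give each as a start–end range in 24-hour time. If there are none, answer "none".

07:30–09:15, 16:15–20:00

Quinn ∩ Lars: 07:30–09:15, 10:00–11:00, 12:00–12:30, 16:15–20:00.
Windows ≥ 75 min: 07:30–09:15, 16:15–20:00.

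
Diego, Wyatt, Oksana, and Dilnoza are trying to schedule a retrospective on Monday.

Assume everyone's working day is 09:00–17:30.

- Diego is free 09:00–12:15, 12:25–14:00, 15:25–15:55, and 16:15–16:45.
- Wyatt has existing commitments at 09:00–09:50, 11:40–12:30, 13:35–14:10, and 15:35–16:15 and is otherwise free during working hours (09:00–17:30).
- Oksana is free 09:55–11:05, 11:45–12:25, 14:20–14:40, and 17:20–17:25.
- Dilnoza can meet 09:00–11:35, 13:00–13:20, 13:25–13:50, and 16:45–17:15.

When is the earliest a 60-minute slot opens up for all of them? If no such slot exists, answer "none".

Wyatt free within 09:00–17:30: 09:50–11:40, 12:30–13:35, 14:10–15:35, 16:15–17:30.
Diego ∩ Wyatt: 09:50–11:40, 12:30–13:35, 15:25–15:35, 16:15–16:45.
Diego ∩ Wyatt ∩ Oksana: 09:55–11:05.
Diego ∩ Wyatt ∩ Oksana ∩ Dilnoza: 09:55–11:05.
Windows ≥ 60 min: 09:55–11:05.
Earliest such window starts at 09:55.

09:55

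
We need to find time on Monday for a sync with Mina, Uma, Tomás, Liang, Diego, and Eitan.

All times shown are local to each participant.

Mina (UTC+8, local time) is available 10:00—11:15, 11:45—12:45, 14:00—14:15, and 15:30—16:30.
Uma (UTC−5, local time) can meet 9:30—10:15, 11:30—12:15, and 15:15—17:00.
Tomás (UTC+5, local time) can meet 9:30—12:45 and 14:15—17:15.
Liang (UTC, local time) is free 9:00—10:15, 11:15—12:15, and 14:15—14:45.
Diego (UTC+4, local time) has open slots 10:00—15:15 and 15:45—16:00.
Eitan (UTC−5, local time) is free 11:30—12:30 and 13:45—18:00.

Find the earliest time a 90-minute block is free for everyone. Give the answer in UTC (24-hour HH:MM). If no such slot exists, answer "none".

none

Mina → UTC: 02:00–03:15, 03:45–04:45, 06:00–06:15, 07:30–08:30.
Uma → UTC: 14:30–15:15, 16:30–17:15, 20:15–22:00.
Tomás → UTC: 04:30–07:45, 09:15–12:15.
Liang → UTC: 09:00–10:15, 11:15–12:15, 14:15–14:45.
Diego → UTC: 06:00–11:15, 11:45–12:00.
Eitan → UTC: 16:30–17:30, 18:45–23:00.
Mina ∩ Uma: (none).
Mina ∩ Uma ∩ Tomás: (none).
Mina ∩ Uma ∩ Tomás ∩ Liang: (none).
Mina ∩ Uma ∩ Tomás ∩ Liang ∩ Diego: (none).
Mina ∩ Uma ∩ Tomás ∩ Liang ∩ Diego ∩ Eitan: (none).
Windows ≥ 90 min: (none).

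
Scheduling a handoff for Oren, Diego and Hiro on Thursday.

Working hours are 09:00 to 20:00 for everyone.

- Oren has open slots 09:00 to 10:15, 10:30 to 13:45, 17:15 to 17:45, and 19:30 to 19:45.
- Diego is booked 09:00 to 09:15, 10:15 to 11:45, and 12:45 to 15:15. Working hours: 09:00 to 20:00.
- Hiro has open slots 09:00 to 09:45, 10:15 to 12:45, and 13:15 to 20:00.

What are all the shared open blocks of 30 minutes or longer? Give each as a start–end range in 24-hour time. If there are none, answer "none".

09:15–09:45, 11:45–12:45, 17:15–17:45

Diego free within 09:00–20:00: 09:15–10:15, 11:45–12:45, 15:15–20:00.
Oren ∩ Diego: 09:15–10:15, 11:45–12:45, 17:15–17:45, 19:30–19:45.
Oren ∩ Diego ∩ Hiro: 09:15–09:45, 11:45–12:45, 17:15–17:45, 19:30–19:45.
Windows ≥ 30 min: 09:15–09:45, 11:45–12:45, 17:15–17:45.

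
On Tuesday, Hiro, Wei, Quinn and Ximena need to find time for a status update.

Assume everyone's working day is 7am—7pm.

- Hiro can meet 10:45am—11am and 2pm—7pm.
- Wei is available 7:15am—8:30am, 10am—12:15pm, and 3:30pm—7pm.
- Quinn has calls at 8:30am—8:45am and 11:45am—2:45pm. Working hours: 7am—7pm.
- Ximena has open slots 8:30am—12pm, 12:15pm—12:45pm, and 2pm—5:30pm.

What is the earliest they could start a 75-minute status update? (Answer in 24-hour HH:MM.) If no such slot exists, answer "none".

15:30

Quinn free within 07:00–19:00: 07:00–08:30, 08:45–11:45, 14:45–19:00.
Hiro ∩ Wei: 10:45–11:00, 15:30–19:00.
Hiro ∩ Wei ∩ Quinn: 10:45–11:00, 15:30–19:00.
Hiro ∩ Wei ∩ Quinn ∩ Ximena: 10:45–11:00, 15:30–17:30.
Windows ≥ 75 min: 15:30–17:30.
Earliest such window starts at 15:30.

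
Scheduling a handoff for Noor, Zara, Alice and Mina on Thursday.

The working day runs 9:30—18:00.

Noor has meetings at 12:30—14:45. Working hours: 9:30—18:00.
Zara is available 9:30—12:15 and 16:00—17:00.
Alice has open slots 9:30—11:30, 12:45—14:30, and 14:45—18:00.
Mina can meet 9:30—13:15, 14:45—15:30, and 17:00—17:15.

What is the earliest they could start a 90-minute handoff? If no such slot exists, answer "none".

Noor free within 09:30–18:00: 09:30–12:30, 14:45–18:00.
Noor ∩ Zara: 09:30–12:15, 16:00–17:00.
Noor ∩ Zara ∩ Alice: 09:30–11:30, 16:00–17:00.
Noor ∩ Zara ∩ Alice ∩ Mina: 09:30–11:30.
Windows ≥ 90 min: 09:30–11:30.
Earliest such window starts at 09:30.

09:30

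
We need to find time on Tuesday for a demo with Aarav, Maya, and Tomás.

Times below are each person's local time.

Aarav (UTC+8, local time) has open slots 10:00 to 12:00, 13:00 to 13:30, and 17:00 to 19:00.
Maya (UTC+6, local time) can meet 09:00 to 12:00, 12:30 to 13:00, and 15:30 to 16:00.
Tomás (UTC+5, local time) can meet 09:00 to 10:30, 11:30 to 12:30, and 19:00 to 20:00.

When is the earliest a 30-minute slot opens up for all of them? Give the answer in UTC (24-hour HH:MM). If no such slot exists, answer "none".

Aarav → UTC: 02:00–04:00, 05:00–05:30, 09:00–11:00.
Maya → UTC: 03:00–06:00, 06:30–07:00, 09:30–10:00.
Tomás → UTC: 04:00–05:30, 06:30–07:30, 14:00–15:00.
Aarav ∩ Maya: 03:00–04:00, 05:00–05:30, 09:30–10:00.
Aarav ∩ Maya ∩ Tomás: 05:00–05:30.
Windows ≥ 30 min: 05:00–05:30.
Earliest such window starts at 05:00.

05:00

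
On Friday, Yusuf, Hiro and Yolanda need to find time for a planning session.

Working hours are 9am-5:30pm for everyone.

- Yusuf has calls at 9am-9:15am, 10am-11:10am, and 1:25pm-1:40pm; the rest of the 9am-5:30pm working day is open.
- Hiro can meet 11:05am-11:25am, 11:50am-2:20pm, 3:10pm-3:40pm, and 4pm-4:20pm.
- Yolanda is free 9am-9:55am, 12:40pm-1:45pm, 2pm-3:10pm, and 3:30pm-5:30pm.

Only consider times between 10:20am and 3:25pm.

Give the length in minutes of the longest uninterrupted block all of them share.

45 minutes

Yusuf free within 09:00–17:30: 09:15–10:00, 11:10–13:25, 13:40–17:30.
Yusuf ∩ Hiro: 11:10–11:25, 11:50–13:25, 13:40–14:20, 15:10–15:40, 16:00–16:20.
Yusuf ∩ Hiro ∩ Yolanda: 12:40–13:25, 13:40–13:45, 14:00–14:20, 15:30–15:40, 16:00–16:20.
Restricted to 10:20–15:25: 12:40–13:25, 13:40–13:45, 14:00–14:20.
Common window lengths: 45, 5, 20 min; longest is 45.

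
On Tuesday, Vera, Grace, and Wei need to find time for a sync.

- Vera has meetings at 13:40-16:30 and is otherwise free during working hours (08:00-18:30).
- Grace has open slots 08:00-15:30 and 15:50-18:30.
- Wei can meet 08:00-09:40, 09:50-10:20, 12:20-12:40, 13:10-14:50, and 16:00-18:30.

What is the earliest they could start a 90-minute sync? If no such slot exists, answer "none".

08:00

Vera free within 08:00–18:30: 08:00–13:40, 16:30–18:30.
Vera ∩ Grace: 08:00–13:40, 16:30–18:30.
Vera ∩ Grace ∩ Wei: 08:00–09:40, 09:50–10:20, 12:20–12:40, 13:10–13:40, 16:30–18:30.
Windows ≥ 90 min: 08:00–09:40, 16:30–18:30.
Earliest such window starts at 08:00.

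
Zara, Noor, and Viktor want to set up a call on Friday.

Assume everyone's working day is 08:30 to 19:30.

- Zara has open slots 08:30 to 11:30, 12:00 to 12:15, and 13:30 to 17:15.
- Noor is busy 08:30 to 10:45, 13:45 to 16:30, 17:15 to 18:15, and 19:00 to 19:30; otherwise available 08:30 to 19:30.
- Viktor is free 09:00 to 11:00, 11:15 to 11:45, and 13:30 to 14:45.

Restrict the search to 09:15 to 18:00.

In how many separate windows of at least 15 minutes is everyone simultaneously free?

3

Noor free within 08:30–19:30: 10:45–13:45, 16:30–17:15, 18:15–19:00.
Zara ∩ Noor: 10:45–11:30, 12:00–12:15, 13:30–13:45, 16:30–17:15.
Zara ∩ Noor ∩ Viktor: 10:45–11:00, 11:15–11:30, 13:30–13:45.
Restricted to 09:15–18:00: 10:45–11:00, 11:15–11:30, 13:30–13:45.
Windows ≥ 15 min: 10:45–11:00, 11:15–11:30, 13:30–13:45.
That's 3 windows.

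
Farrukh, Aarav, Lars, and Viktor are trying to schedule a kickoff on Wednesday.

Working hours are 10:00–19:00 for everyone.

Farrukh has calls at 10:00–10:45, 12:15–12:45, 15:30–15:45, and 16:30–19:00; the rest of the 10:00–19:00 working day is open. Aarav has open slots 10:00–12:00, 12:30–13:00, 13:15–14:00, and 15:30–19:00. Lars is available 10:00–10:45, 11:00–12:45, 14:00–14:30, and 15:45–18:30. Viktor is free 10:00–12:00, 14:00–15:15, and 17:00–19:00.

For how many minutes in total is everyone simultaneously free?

Farrukh free within 10:00–19:00: 10:45–12:15, 12:45–15:30, 15:45–16:30.
Farrukh ∩ Aarav: 10:45–12:00, 12:45–13:00, 13:15–14:00, 15:45–16:30.
Farrukh ∩ Aarav ∩ Lars: 11:00–12:00, 15:45–16:30.
Farrukh ∩ Aarav ∩ Lars ∩ Viktor: 11:00–12:00.
Total common minutes: 60.

60 minutes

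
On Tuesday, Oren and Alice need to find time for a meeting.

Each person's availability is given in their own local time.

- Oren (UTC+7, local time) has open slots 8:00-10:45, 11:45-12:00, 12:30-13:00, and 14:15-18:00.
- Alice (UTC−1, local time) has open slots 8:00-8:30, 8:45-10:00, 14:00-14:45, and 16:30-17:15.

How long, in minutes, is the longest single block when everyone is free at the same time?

75 minutes

Oren → UTC: 01:00–03:45, 04:45–05:00, 05:30–06:00, 07:15–11:00.
Alice → UTC: 09:00–09:30, 09:45–11:00, 15:00–15:45, 17:30–18:15.
Oren ∩ Alice: 09:00–09:30, 09:45–11:00.
Common window lengths: 30, 75 min; longest is 75.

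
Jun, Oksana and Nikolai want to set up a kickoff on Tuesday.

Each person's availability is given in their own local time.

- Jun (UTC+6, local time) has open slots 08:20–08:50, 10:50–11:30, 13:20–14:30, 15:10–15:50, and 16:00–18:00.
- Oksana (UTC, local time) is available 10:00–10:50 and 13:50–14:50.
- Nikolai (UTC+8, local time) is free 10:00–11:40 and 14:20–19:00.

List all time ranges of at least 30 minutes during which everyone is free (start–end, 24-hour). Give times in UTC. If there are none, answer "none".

Jun → UTC: 02:20–02:50, 04:50–05:30, 07:20–08:30, 09:10–09:50, 10:00–12:00.
Oksana → UTC: 10:00–10:50, 13:50–14:50.
Nikolai → UTC: 02:00–03:40, 06:20–11:00.
Jun ∩ Oksana: 10:00–10:50.
Jun ∩ Oksana ∩ Nikolai: 10:00–10:50.
Windows ≥ 30 min: 10:00–10:50.

10:00–10:50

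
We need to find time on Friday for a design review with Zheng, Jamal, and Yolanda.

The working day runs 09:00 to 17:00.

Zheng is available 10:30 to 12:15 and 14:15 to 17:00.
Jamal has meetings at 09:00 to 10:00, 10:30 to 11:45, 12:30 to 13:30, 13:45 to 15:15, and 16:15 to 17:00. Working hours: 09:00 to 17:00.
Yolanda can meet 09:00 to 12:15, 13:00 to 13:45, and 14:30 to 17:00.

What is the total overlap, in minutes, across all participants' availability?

90 minutes

Jamal free within 09:00–17:00: 10:00–10:30, 11:45–12:30, 13:30–13:45, 15:15–16:15.
Zheng ∩ Jamal: 11:45–12:15, 15:15–16:15.
Zheng ∩ Jamal ∩ Yolanda: 11:45–12:15, 15:15–16:15.
Total common minutes: 30 + 60 = 90.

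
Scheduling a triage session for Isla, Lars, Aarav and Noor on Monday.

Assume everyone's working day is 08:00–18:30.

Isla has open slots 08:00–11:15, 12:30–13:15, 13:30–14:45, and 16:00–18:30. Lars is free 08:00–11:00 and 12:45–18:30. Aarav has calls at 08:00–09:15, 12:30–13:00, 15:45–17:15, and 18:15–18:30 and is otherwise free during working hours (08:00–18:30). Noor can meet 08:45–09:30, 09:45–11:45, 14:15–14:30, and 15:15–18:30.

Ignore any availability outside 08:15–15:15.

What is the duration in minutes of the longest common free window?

75 minutes

Aarav free within 08:00–18:30: 09:15–12:30, 13:00–15:45, 17:15–18:15.
Isla ∩ Lars: 08:00–11:00, 12:45–13:15, 13:30–14:45, 16:00–18:30.
Isla ∩ Lars ∩ Aarav: 09:15–11:00, 13:00–13:15, 13:30–14:45, 17:15–18:15.
Isla ∩ Lars ∩ Aarav ∩ Noor: 09:15–09:30, 09:45–11:00, 14:15–14:30, 17:15–18:15.
Restricted to 08:15–15:15: 09:15–09:30, 09:45–11:00, 14:15–14:30.
Common window lengths: 15, 75, 15 min; longest is 75.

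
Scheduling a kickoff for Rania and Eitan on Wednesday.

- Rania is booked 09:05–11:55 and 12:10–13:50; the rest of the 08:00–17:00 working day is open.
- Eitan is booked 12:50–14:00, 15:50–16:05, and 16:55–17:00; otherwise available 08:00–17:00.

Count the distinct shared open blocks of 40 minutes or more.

3

Rania free within 08:00–17:00: 08:00–09:05, 11:55–12:10, 13:50–17:00.
Eitan free within 08:00–17:00: 08:00–12:50, 14:00–15:50, 16:05–16:55.
Rania ∩ Eitan: 08:00–09:05, 11:55–12:10, 14:00–15:50, 16:05–16:55.
Windows ≥ 40 min: 08:00–09:05, 14:00–15:50, 16:05–16:55.
That's 3 windows.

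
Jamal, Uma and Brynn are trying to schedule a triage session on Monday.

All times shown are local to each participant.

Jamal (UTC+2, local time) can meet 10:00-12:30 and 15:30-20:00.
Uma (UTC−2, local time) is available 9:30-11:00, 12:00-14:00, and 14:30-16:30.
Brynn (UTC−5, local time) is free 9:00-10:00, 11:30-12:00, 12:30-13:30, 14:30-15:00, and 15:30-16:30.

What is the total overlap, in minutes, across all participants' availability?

Jamal → UTC: 08:00–10:30, 13:30–18:00.
Uma → UTC: 11:30–13:00, 14:00–16:00, 16:30–18:30.
Brynn → UTC: 14:00–15:00, 16:30–17:00, 17:30–18:30, 19:30–20:00, 20:30–21:30.
Jamal ∩ Uma: 14:00–16:00, 16:30–18:00.
Jamal ∩ Uma ∩ Brynn: 14:00–15:00, 16:30–17:00, 17:30–18:00.
Total common minutes: 60 + 30 + 30 = 120.

120 minutes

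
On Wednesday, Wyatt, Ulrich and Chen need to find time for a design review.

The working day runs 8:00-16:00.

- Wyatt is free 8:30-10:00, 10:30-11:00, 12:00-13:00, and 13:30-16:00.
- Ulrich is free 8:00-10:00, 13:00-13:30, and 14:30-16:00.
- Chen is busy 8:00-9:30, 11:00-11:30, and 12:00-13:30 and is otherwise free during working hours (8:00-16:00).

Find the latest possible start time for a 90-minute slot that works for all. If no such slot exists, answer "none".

Chen free within 08:00–16:00: 09:30–11:00, 11:30–12:00, 13:30–16:00.
Wyatt ∩ Ulrich: 08:30–10:00, 14:30–16:00.
Wyatt ∩ Ulrich ∩ Chen: 09:30–10:00, 14:30–16:00.
Windows ≥ 90 min: 14:30–16:00.
Latest start in the last window 14:30–16:00 is 16:00 − 90 min = 14:30.

14:30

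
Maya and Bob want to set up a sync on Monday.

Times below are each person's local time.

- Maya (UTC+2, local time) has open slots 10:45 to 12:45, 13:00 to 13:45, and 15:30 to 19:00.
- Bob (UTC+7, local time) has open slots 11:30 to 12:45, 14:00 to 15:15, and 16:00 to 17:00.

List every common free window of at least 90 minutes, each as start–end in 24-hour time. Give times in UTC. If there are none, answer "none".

none

Maya → UTC: 08:45–10:45, 11:00–11:45, 13:30–17:00.
Bob → UTC: 04:30–05:45, 07:00–08:15, 09:00–10:00.
Maya ∩ Bob: 09:00–10:00.
Windows ≥ 90 min: (none).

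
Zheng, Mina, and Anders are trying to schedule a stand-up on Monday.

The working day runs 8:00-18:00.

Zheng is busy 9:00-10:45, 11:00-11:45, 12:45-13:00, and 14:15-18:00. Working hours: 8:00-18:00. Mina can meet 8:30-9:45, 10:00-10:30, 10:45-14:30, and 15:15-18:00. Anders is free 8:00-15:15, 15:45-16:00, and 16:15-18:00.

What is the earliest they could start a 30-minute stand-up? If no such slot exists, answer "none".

Zheng free within 08:00–18:00: 08:00–09:00, 10:45–11:00, 11:45–12:45, 13:00–14:15.
Zheng ∩ Mina: 08:30–09:00, 10:45–11:00, 11:45–12:45, 13:00–14:15.
Zheng ∩ Mina ∩ Anders: 08:30–09:00, 10:45–11:00, 11:45–12:45, 13:00–14:15.
Windows ≥ 30 min: 08:30–09:00, 11:45–12:45, 13:00–14:15.
Earliest such window starts at 08:30.

08:30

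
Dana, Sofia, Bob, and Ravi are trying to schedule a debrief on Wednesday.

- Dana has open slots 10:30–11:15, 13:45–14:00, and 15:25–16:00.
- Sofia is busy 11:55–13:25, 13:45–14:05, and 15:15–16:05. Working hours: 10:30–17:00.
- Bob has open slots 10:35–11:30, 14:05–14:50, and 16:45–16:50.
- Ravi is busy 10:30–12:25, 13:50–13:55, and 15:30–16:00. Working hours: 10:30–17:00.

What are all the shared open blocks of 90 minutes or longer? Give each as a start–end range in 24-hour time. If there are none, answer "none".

Sofia free within 10:30–17:00: 10:30–11:55, 13:25–13:45, 14:05–15:15, 16:05–17:00.
Ravi free within 10:30–17:00: 12:25–13:50, 13:55–15:30, 16:00–17:00.
Dana ∩ Sofia: 10:30–11:15.
Dana ∩ Sofia ∩ Bob: 10:35–11:15.
Dana ∩ Sofia ∩ Bob ∩ Ravi: (none).
Windows ≥ 90 min: (none).

none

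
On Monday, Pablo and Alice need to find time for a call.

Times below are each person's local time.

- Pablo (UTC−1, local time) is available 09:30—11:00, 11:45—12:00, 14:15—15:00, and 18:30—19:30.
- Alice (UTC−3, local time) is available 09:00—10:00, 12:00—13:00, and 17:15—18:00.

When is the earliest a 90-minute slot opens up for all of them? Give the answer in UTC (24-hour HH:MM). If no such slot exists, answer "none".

none

Pablo → UTC: 10:30–12:00, 12:45–13:00, 15:15–16:00, 19:30–20:30.
Alice → UTC: 12:00–13:00, 15:00–16:00, 20:15–21:00.
Pablo ∩ Alice: 12:45–13:00, 15:15–16:00, 20:15–20:30.
Windows ≥ 90 min: (none).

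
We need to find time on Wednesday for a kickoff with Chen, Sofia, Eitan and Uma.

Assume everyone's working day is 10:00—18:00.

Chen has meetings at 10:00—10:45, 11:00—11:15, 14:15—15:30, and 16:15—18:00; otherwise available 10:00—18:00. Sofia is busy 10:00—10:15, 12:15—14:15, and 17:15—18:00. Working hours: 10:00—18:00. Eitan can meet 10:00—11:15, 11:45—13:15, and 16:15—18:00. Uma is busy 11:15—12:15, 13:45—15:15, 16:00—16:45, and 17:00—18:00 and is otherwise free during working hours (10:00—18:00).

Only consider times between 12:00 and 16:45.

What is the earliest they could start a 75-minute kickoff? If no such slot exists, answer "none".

none

Chen free within 10:00–18:00: 10:45–11:00, 11:15–14:15, 15:30–16:15.
Sofia free within 10:00–18:00: 10:15–12:15, 14:15–17:15.
Uma free within 10:00–18:00: 10:00–11:15, 12:15–13:45, 15:15–16:00, 16:45–17:00.
Chen ∩ Sofia: 10:45–11:00, 11:15–12:15, 15:30–16:15.
Chen ∩ Sofia ∩ Eitan: 10:45–11:00, 11:45–12:15.
Chen ∩ Sofia ∩ Eitan ∩ Uma: 10:45–11:00.
Restricted to 12:00–16:45: (none).
Windows ≥ 75 min: (none).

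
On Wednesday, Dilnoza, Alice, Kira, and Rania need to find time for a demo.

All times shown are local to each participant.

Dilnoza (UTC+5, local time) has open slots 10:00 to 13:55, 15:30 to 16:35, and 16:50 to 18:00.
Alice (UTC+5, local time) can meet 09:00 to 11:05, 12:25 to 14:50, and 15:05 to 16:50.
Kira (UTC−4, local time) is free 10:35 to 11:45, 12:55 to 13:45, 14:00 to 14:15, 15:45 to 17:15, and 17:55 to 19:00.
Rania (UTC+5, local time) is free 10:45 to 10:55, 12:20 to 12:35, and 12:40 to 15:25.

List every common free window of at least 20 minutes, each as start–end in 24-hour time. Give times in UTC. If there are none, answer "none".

none

Dilnoza → UTC: 05:00–08:55, 10:30–11:35, 11:50–13:00.
Alice → UTC: 04:00–06:05, 07:25–09:50, 10:05–11:50.
Kira → UTC: 14:35–15:45, 16:55–17:45, 18:00–18:15, 19:45–21:15, 21:55–23:00.
Rania → UTC: 05:45–05:55, 07:20–07:35, 07:40–10:25.
Dilnoza ∩ Alice: 05:00–06:05, 07:25–08:55, 10:30–11:35.
Dilnoza ∩ Alice ∩ Kira: (none).
Dilnoza ∩ Alice ∩ Kira ∩ Rania: (none).
Windows ≥ 20 min: (none).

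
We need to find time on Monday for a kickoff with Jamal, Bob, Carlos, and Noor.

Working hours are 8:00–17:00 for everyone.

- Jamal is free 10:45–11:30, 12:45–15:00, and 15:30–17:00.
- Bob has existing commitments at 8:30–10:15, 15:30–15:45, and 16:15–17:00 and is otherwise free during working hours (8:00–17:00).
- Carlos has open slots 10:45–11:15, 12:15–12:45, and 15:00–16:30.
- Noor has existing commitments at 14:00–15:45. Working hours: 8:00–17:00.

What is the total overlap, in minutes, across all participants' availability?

60 minutes

Bob free within 08:00–17:00: 08:00–08:30, 10:15–15:30, 15:45–16:15.
Noor free within 08:00–17:00: 08:00–14:00, 15:45–17:00.
Jamal ∩ Bob: 10:45–11:30, 12:45–15:00, 15:45–16:15.
Jamal ∩ Bob ∩ Carlos: 10:45–11:15, 15:45–16:15.
Jamal ∩ Bob ∩ Carlos ∩ Noor: 10:45–11:15, 15:45–16:15.
Total common minutes: 30 + 30 = 60.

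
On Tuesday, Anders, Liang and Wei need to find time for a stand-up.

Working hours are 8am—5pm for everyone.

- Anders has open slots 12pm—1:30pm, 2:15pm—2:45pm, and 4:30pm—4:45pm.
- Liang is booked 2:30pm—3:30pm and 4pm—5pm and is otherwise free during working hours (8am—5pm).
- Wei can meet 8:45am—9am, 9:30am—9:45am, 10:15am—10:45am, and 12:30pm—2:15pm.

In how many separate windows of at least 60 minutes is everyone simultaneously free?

Liang free within 08:00–17:00: 08:00–14:30, 15:30–16:00.
Anders ∩ Liang: 12:00–13:30, 14:15–14:30.
Anders ∩ Liang ∩ Wei: 12:30–13:30.
Windows ≥ 60 min: 12:30–13:30.
That's 1 window.

1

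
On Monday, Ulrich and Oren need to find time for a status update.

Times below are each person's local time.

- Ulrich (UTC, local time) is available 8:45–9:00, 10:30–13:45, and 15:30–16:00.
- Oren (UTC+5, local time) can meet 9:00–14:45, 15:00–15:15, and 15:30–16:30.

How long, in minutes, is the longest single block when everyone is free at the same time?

Ulrich → UTC: 08:45–09:00, 10:30–13:45, 15:30–16:00.
Oren → UTC: 04:00–09:45, 10:00–10:15, 10:30–11:30.
Ulrich ∩ Oren: 08:45–09:00, 10:30–11:30.
Common window lengths: 15, 60 min; longest is 60.

60 minutes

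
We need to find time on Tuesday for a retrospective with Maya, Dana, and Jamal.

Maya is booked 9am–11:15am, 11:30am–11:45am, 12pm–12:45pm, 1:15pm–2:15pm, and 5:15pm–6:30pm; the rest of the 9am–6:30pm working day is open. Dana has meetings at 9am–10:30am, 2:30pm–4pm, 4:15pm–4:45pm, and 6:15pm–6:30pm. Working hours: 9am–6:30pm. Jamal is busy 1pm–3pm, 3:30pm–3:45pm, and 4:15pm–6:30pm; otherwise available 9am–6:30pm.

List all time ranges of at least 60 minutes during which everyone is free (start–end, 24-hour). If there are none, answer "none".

none

Maya free within 09:00–18:30: 11:15–11:30, 11:45–12:00, 12:45–13:15, 14:15–17:15.
Dana free within 09:00–18:30: 10:30–14:30, 16:00–16:15, 16:45–18:15.
Jamal free within 09:00–18:30: 09:00–13:00, 15:00–15:30, 15:45–16:15.
Maya ∩ Dana: 11:15–11:30, 11:45–12:00, 12:45–13:15, 14:15–14:30, 16:00–16:15, 16:45–17:15.
Maya ∩ Dana ∩ Jamal: 11:15–11:30, 11:45–12:00, 12:45–13:00, 16:00–16:15.
Windows ≥ 60 min: (none).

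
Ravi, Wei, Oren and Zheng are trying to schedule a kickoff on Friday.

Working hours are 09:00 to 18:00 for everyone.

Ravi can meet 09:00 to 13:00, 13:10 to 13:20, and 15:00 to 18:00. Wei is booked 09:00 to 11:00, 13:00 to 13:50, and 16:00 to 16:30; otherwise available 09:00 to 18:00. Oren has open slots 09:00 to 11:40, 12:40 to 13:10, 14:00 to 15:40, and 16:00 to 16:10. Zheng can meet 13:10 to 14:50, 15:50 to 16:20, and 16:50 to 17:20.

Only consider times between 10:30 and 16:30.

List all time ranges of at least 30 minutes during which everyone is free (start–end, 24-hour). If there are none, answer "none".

Wei free within 09:00–18:00: 11:00–13:00, 13:50–16:00, 16:30–18:00.
Ravi ∩ Wei: 11:00–13:00, 15:00–16:00, 16:30–18:00.
Ravi ∩ Wei ∩ Oren: 11:00–11:40, 12:40–13:00, 15:00–15:40.
Ravi ∩ Wei ∩ Oren ∩ Zheng: (none).
Restricted to 10:30–16:30: (none).
Windows ≥ 30 min: (none).

none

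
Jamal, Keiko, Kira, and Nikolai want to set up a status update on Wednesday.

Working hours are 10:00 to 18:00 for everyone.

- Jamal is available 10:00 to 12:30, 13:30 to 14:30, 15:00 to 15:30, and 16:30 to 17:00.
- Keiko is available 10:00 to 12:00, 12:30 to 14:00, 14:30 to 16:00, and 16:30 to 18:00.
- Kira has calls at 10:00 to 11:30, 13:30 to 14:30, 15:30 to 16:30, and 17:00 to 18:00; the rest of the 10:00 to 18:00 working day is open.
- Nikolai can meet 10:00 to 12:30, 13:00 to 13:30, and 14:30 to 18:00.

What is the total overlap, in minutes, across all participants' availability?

Kira free within 10:00–18:00: 11:30–13:30, 14:30–15:30, 16:30–17:00.
Jamal ∩ Keiko: 10:00–12:00, 13:30–14:00, 15:00–15:30, 16:30–17:00.
Jamal ∩ Keiko ∩ Kira: 11:30–12:00, 15:00–15:30, 16:30–17:00.
Jamal ∩ Keiko ∩ Kira ∩ Nikolai: 11:30–12:00, 15:00–15:30, 16:30–17:00.
Total common minutes: 30 + 30 + 30 = 90.

90 minutes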